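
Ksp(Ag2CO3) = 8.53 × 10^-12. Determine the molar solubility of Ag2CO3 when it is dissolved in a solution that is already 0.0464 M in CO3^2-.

s ≈ 6.78 × 10^-6 M

Ag2CO3(s) ⇌ 2 Ag^+ + CO3^2-
Ksp = [Ag^+]^2[CO3^2-]
If s mol/L dissolves here, [Ag^+] = 2s, [CO3^2-] = 0.0464 + s ≈ 0.0464 (Ksp is small, so little additional dissolves).
Ksp ≈ (2s)^2 × 0.0464
s = 6.78 x 10^-6 M
Check: s = 6.8 × 10^-6 ≪ 0.0464, so the approximation is valid.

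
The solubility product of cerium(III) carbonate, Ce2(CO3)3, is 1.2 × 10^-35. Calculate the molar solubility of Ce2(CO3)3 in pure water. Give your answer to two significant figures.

Ce2(CO3)3(s) <=> 2 Ce^3+(aq) + 3 CO3^2-(aq)
Ksp = [Ce^3+]^2[CO3^2-]^3
If s mol/L of Ce2(CO3)3 dissolves, [Ce^3+] = 2s and [CO3^2-] = 3s.
Ksp = (2s)^2(3s)^3 = 108s^5
s = (1.2 × 10^-35 / 108)^(1/5) = 4.1 × 10^-8 M

4.1e-8 M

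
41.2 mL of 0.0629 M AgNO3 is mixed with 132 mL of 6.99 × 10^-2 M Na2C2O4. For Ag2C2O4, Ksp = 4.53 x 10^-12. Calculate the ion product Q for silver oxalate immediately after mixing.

Total volume = 41.2 + 132 = 173.2 mL.
[Ag^+] = 6.29 × 10^-2 × (41.2/173.2) = 1.496 x 10^-2 M
[C2O4^2-] = 6.99 × 10^-2 × (132/173.2) = 5.327 × 10^-2 M
Ag2C2O4(s) <=> 2 Ag^+(aq) + C2O4^2-(aq), so Q = [Ag^+]^2[C2O4^2-]
Q = (1.496 x 10^-2)^2(5.327 × 10^-2) = 1.19 × 10^-5
Q > Ksp, so Ag2C2O4 will precipitate.

Q = 1.19e-5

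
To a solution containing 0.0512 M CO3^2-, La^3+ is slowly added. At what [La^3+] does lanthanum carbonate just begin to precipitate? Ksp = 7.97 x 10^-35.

La2(CO3)3(s) <=> 2 La^3+(aq) + 3 CO3^2-(aq)
Ksp = [La^3+]^2[CO3^2-]^3
Precipitation begins when Q = Ksp. With [CO3^2-] = 0.0512 M:
7.97 x 10^-35 = (0.0512)^3 × [La^3+]^2
[La^3+] = (7.97 x 10^-35 / 1.342 × 10^-4)^(1/2) = 7.71 × 10^-16 M

7.71e-16 M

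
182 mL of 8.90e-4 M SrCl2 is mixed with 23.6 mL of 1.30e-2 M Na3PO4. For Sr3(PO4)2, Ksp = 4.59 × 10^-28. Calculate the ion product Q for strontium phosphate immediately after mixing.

Total volume = 182 + 23.6 = 205.6 mL.
[Sr^2+] = 8.90 × 10^-4 × (182/205.6) = 7.878 x 10^-4 M
[PO4^3-] = 1.30 × 10^-2 × (23.6/205.6) = 1.492 × 10^-3 M
Sr3(PO4)2(s) <=> 3 Sr^2+ + 2 PO4^3-, so Q = [Sr^2+]^3[PO4^3-]^2
Q = (7.878 × 10^-4)^3(1.492 × 10^-3)^2 = 1.09 x 10^-15
Q > Ksp, so Sr3(PO4)2 will precipitate.

1.09 x 10^-15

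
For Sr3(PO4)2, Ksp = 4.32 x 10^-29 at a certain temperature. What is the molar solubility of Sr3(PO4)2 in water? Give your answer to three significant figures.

s ≈ 8.33 × 10^-7 M

Sr3(PO4)2(s) ⇌ 3 Sr^2+(aq) + 2 PO4^3-(aq)
Ksp = [Sr^2+]^3[PO4^3-]^2
Let s = molar solubility. Then [Sr^2+] = 3s and [PO4^3-] = 2s.
Ksp = (3s)^3(2s)^2 = 108s^5
s = (4.32 x 10^-29 / 108)^(1/5) = 8.33 x 10^-7 M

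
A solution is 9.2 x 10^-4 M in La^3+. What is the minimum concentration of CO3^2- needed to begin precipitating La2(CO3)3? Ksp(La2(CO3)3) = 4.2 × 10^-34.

La2(CO3)3(s) ⇌ 2 La^3+(aq) + 3 CO3^2-(aq)
Ksp = [La^3+]^2[CO3^2-]^3
Precipitation begins when Q = Ksp. With [La^3+] = 9.2 x 10^-4 M:
4.2 × 10^-34 = (9.2 x 10^-4)^2 × [CO3^2-]^3
[CO3^2-] = (4.2 × 10^-34 / 8.46 x 10^-7)^(1/3) = 7.9 x 10^-10 M

[CO3^2-] ≈ 7.9 × 10^-10 M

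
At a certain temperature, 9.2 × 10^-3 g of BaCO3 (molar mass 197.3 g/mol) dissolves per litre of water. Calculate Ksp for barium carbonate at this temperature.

Molar solubility s = (9.2 × 10^-3 g/L) / (197.3 g/mol) = 4.66 × 10^-5 M.
BaCO3(s) ⇌ Ba^2+ + CO3^2-
With molar solubility s: [Ba^2+] = s, [CO3^2-] = s.
Ksp = [Ba^2+][CO3^2-]
Ksp = (s)(s) = s^2
With s = 4.66 × 10^-5: Ksp = 2.2 × 10^-9

2.2e-9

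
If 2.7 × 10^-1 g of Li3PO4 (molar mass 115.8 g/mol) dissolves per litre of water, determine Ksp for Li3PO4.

Molar solubility s = (2.7 × 10^-1 g/L) / (115.8 g/mol) = 2.33 × 10^-3 M.
Li3PO4(s) ⇌ 3 Li^+ + PO4^3-
If s mol/L of Li3PO4 dissolves, [Li^+] = 3s and [PO4^3-] = s.
Ksp = [Li^+]^3[PO4^3-]
So Ksp = (3s)^3 × s = 27s^4
With s = 2.33 x 10^-3: Ksp = 8.0 × 10^-10

Ksp ≈ 8.0 × 10^-10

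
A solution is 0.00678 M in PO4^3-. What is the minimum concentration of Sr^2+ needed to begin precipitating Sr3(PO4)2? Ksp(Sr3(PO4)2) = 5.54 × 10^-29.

[Sr^2+] ≈ 1.06e-8 M

Sr3(PO4)2(s) ⇌ 3 Sr^2+(aq) + 2 PO4^3-(aq)
Ksp = [Sr^2+]^3[PO4^3-]^2
Precipitation begins when Q = Ksp. With [PO4^3-] = 0.00678 M:
5.54 × 10^-29 = (0.00678)^2 × [Sr^2+]^3
[Sr^2+] = (5.54 × 10^-29 / 4.597 x 10^-5)^(1/3) = 1.06 × 10^-8 M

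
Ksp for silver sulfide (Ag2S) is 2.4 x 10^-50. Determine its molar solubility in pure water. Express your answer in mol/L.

s ≈ 1.8 x 10^-17 M

Ag2S(s) ⇌ 2 Ag^+(aq) + S^2-(aq)
Ksp = [Ag^+]^2[S^2-]
Let s = molar solubility. Then [Ag^+] = 2s and [S^2-] = s.
Ksp = (2s)^2s = 4s^3
Solving, s = (2.4 x 10^-50/4)^(1/3) = 1.8 × 10^-17 M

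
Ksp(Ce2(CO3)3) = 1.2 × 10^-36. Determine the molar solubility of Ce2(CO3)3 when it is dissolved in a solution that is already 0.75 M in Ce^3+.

s ≈ 4.3 × 10^-13 M

Ce2(CO3)3(s) ⇌ 2 Ce^3+(aq) + 3 CO3^2-(aq)
Ksp = [Ce^3+]^2[CO3^2-]^3
Let s be the molar solubility in this solution. [Ce^3+] = 0.75 + 2s ≈ 0.75, [CO3^2-] = 3s (since the Ce^3+ already present dominates).
Ksp ≈ (0.75)^2 × (3s)^3
s = 4.3 × 10^-13 M
Check: 2s = 8.6 x 10^-13 ≪ 0.75, so the approximation is valid.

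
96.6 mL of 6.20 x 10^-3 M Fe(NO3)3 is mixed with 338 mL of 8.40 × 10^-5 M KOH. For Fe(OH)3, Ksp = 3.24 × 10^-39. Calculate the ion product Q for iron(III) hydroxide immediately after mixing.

Total volume = 96.6 + 338 = 434.6 mL.
[Fe^3+] = 6.20 x 10^-3 × (96.6/434.6) = 1.378 × 10^-3 M
[OH^-] = 8.40 × 10^-5 × (338/434.6) = 6.533 × 10^-5 M
Fe(OH)3(s) <=> Fe^3+ + 3 OH^-, so Q = [Fe^3+][OH^-]^3
Q = (1.378 × 10^-3)(6.533 × 10^-5)^3 = 3.84 × 10^-16
Q > Ksp, so Fe(OH)3 will precipitate.

Q ≈ 3.84 x 10^-16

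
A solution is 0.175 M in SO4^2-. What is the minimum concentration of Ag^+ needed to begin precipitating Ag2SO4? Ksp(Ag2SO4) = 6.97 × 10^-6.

Ag2SO4(s) <=> 2 Ag^+ + SO4^2-
Ksp = [Ag^+]^2[SO4^2-]
Precipitation begins when Q = Ksp. With [SO4^2-] = 0.175 M:
6.97 × 10^-6 = (0.175) × [Ag^+]^2
[Ag^+] = (6.97 × 10^-6 / 1.75 x 10^-1)^(1/2) = 6.31 x 10^-3 M

[Ag^+] = 6.31 × 10^-3 M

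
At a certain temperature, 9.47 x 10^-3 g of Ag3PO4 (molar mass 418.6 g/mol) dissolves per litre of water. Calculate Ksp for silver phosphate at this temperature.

Molar solubility s = (9.47 × 10^-3 g/L) / (418.6 g/mol) = 2.262 × 10^-5 M.
Ag3PO4(s) ⇌ 3 Ag^+(aq) + PO4^3-(aq)
If s mol/L of Ag3PO4 dissolves, [Ag^+] = 3s and [PO4^3-] = s.
Ksp = [Ag^+]^3[PO4^3-]
Ksp = (3s)^3s = 27s^4
Ksp = 27 × (2.262 × 10^-5)^4 = 7.07 x 10^-18

Ksp = 7.07 × 10^-18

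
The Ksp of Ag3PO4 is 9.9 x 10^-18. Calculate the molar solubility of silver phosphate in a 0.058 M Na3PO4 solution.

1.8 × 10^-6 M

Ag3PO4(s) <=> 3 Ag^+(aq) + PO4^3-(aq)
Ksp = [Ag^+]^3[PO4^3-]
Let s be the molar solubility in this solution. [Ag^+] = 3s, [PO4^3-] = 0.058 + s ≈ 0.058 (common-ion effect: PO4^3- is already 0.058 M).
Ksp ≈ (3s)^3 × 0.058
s = 1.8 × 10^-6 M
Check: s = 1.8 × 10^-6 ≪ 0.058, so the approximation is valid.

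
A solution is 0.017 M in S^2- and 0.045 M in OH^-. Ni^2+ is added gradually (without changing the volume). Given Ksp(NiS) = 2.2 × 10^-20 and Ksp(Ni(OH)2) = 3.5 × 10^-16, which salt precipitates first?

Precipitation of each salt starts when its ion product equals its Ksp.
For NiS: 2.2 × 10^-20 = 0.017 × [Ni^2+]  ⇒  [Ni^2+] = 1.3 × 10^-18 M.
For Ni(OH)2: 3.5 × 10^-16 = (0.045)^2 × [Ni^2+]  ⇒  [Ni^2+] = 1.7 × 10^-13 M.
The salt with the lower threshold [Ni^2+] precipitates first: NiS.

NiS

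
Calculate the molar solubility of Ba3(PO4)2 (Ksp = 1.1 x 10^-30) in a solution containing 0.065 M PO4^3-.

Ba3(PO4)2(s) ⇌ 3 Ba^2+(aq) + 2 PO4^3-(aq)
Ksp = [Ba^2+]^3[PO4^3-]^2
Let s = moles of Ba3(PO4)2 that dissolve per litre. [Ba^2+] = 3s, [PO4^3-] = 0.065 + 2s ≈ 0.065 (Ksp is small, so little additional dissolves).
Ksp ≈ (3s)^3 × (0.065)^2
s = 2.1 × 10^-10 M
Check: 2s = 4.3 × 10^-10 ≪ 0.065, so the approximation is valid.

s ≈ 2.1e-10 M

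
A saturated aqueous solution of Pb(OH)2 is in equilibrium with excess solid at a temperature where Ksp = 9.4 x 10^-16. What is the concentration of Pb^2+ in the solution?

6.2 × 10^-6 M

Pb(OH)2(s) ⇌ Pb^2+ + 2 OH^-
Ksp = [Pb^2+][OH^-]^2
With molar solubility s: [Pb^2+] = s, [OH^-] = 2s.
Substituting: Ksp = s(2s)^2 = 4s^3
Solving, s = (9.4 x 10^-16/4)^(1/3) = 6.17 × 10^-6 M
[Pb^2+] = s = 6.2 x 10^-6 M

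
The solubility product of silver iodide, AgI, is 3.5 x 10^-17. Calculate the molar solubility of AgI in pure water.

s = 5.9 x 10^-9 M

AgI(s) ⇌ Ag^+ + I^-
Ksp = [Ag^+][I^-]
With molar solubility s: [Ag^+] = s, [I^-] = s.
Ksp = (s)(s) = s^2
s = (3.5 x 10^-17)^(1/2) = 5.9 × 10^-9 M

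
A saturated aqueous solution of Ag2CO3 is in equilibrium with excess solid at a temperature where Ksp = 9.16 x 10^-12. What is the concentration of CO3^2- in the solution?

[CO3^2-] ≈ 1.32 × 10^-4 M

Ag2CO3(s) <=> 2 Ag^+(aq) + CO3^2-(aq)
Ksp = [Ag^+]^2[CO3^2-]
If s mol/L of Ag2CO3 dissolves, [Ag^+] = 2s and [CO3^2-] = s.
So Ksp = (2s)^2 × s = 4s^3
s^3 = 9.16 x 10^-12 / 4, so s = 1.318 x 10^-4 M
[CO3^2-] = s = 1.32 × 10^-4 M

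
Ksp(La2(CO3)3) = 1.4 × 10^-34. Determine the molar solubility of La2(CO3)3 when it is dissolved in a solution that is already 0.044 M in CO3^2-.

s = 6.4 × 10^-16 M

La2(CO3)3(s) <=> 2 La^3+(aq) + 3 CO3^2-(aq)
Ksp = [La^3+]^2[CO3^2-]^3
If s mol/L dissolves here, [La^3+] = 2s, [CO3^2-] = 0.044 + 3s ≈ 0.044 (common-ion effect: CO3^2- is already 0.044 M).
Ksp ≈ (2s)^2 × (0.044)^3
s = 6.4 × 10^-16 M
Check: 3s = 1.9 × 10^-15 ≪ 0.044, so the approximation is valid.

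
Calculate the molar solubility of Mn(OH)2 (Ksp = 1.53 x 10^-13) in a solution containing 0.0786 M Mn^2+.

s ≈ 6.98e-7 M

Mn(OH)2(s) ⇌ Mn^2+(aq) + 2 OH^-(aq)
Ksp = [Mn^2+][OH^-]^2
Let s = moles of Mn(OH)2 that dissolve per litre. [Mn^2+] = 0.0786 + s ≈ 0.0786, [OH^-] = 2s (common-ion effect: Mn^2+ is already 0.0786 M).
Ksp ≈ 0.0786 × (2s)^2
s = 6.98 × 10^-7 M
Check: s = 7.0 × 10^-7 ≪ 0.0786, so the approximation is valid.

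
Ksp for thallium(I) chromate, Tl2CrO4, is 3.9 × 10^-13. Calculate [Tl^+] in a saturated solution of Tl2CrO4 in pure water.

9.2e-5 M

Tl2CrO4(s) ⇌ 2 Tl^+ + CrO4^2-
Ksp = [Tl^+]^2[CrO4^2-]
Let s = molar solubility. Then [Tl^+] = 2s and [CrO4^2-] = s.
So Ksp = (2s)^2 × s = 4s^3
s^3 = 3.9 × 10^-13 / 4, so s = 4.60 × 10^-5 M
[Tl^+] = 2s = 9.2 × 10^-5 M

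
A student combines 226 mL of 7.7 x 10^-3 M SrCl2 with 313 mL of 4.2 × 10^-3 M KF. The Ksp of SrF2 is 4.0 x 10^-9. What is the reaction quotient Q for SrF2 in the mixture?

Total volume = 226 + 313 = 539 mL.
[Sr^2+] = 7.7 × 10^-3 × (226/539) = 3.23 x 10^-3 M
[F^-] = 4.2 × 10^-3 × (313/539) = 2.44 × 10^-3 M
SrF2(s) ⇌ Sr^2+ + 2 F^-, so Q = [Sr^2+][F^-]^2
Q = (3.23 × 10^-3)(2.44 × 10^-3)^2 = 1.9 x 10^-8
Q > Ksp, so SrF2 will precipitate.

Q ≈ 1.9 × 10^-8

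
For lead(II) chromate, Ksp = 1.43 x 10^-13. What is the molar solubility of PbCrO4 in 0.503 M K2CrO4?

2.84 × 10^-13 M

PbCrO4(s) ⇌ Pb^2+ + CrO4^2-
Ksp = [Pb^2+][CrO4^2-]
Let s be the molar solubility in this solution. [Pb^2+] = s, [CrO4^2-] = 0.503 + s ≈ 0.503 (common-ion effect: CrO4^2- is already 0.503 M).
Ksp ≈ s × 0.503
s = 2.84 × 10^-13 M
Check: s = 2.8 × 10^-13 ≪ 0.503, so the approximation is valid.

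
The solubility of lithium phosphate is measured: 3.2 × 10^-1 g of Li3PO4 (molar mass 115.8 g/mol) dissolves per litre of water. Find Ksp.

Ksp ≈ 1.6e-9

Molar solubility s = (3.2 x 10^-1 g/L) / (115.8 g/mol) = 2.76 × 10^-3 M.
Li3PO4(s) <=> 3 Li^+ + PO4^3-
With molar solubility s: [Li^+] = 3s, [PO4^3-] = s.
Ksp = [Li^+]^3[PO4^3-]
Substituting: Ksp = (3s)^3s = 27s^4
With s = 2.76 × 10^-3: Ksp = 1.6 x 10^-9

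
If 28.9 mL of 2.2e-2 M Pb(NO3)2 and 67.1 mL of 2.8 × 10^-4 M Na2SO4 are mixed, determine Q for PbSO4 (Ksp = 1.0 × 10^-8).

Total volume = 28.9 + 67.1 = 96 mL.
[Pb^2+] = 2.2 × 10^-2 × (28.9/96) = 6.62 × 10^-3 M
[SO4^2-] = 2.8 x 10^-4 × (67.1/96) = 1.96 × 10^-4 M
PbSO4(s) ⇌ Pb^2+(aq) + SO4^2-(aq), so Q = [Pb^2+][SO4^2-]
Q = (6.62 × 10^-3)(1.96 × 10^-4) = 1.3 × 10^-6
Q > Ksp, so PbSO4 will precipitate.

1.3e-6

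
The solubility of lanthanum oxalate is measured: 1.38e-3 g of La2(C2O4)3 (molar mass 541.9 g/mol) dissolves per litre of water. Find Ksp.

Ksp = 1.16 × 10^-26

Molar solubility s = (1.38 x 10^-3 g/L) / (541.9 g/mol) = 2.547 x 10^-6 M.
La2(C2O4)3(s) ⇌ 2 La^3+(aq) + 3 C2O4^2-(aq)
With molar solubility s: [La^3+] = 2s, [C2O4^2-] = 3s.
Ksp = [La^3+]^2[C2O4^2-]^3
Substituting: Ksp = (2s)^2(3s)^3 = 108s^5
With s = 2.547 × 10^-6: Ksp = 1.16 x 10^-26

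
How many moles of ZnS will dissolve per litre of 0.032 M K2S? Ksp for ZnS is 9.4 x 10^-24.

ZnS(s) <=> Zn^2+ + S^2-
Ksp = [Zn^2+][S^2-]
If s mol/L dissolves here, [Zn^2+] = s, [S^2-] = 0.032 + s ≈ 0.032 (common-ion effect: S^2- is already 0.032 M).
Ksp ≈ s × 0.032
s = 2.9 × 10^-22 M
Check: s = 2.9 x 10^-22 ≪ 0.032, so the approximation is valid.

2.9 × 10^-22 M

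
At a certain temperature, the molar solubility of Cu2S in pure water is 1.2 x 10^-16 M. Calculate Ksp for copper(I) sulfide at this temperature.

Cu2S(s) ⇌ 2 Cu^+(aq) + S^2-(aq)
With molar solubility s: [Cu^+] = 2s, [S^2-] = s.
Ksp = [Cu^+]^2[S^2-]
Substituting: Ksp = (2s)^2s = 4s^3
With s = 1.2 × 10^-16: Ksp = 6.9 x 10^-48

Ksp ≈ 6.9e-48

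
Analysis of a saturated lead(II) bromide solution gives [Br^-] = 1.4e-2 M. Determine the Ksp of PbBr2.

Ksp = 1.4 × 10^-6

PbBr2(s) <=> Pb^2+ + 2 Br^-
Stoichiometry gives [Pb^2+] = (1/2)[Br^-] = 7.00 × 10^-3 M.
Ksp = [Pb^2+][Br^-]^2
Ksp = 7.00 x 10^-3 × (1.4 × 10^-2)^2 = 1.4 x 10^-6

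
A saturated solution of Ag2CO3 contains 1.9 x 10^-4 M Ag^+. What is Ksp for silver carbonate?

Ag2CO3(s) ⇌ 2 Ag^+ + CO3^2-
Stoichiometry gives [CO3^2-] = (1/2)[Ag^+] = 9.50 x 10^-5 M.
Ksp = [Ag^+]^2[CO3^2-]
Ksp = (1.9 × 10^-4)^2 × 9.50 × 10^-5 = 3.4 × 10^-12

Ksp ≈ 3.4e-12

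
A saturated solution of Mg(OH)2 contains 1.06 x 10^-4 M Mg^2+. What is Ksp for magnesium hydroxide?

4.76e-12

Mg(OH)2(s) ⇌ Mg^2+(aq) + 2 OH^-(aq)
Stoichiometry gives [OH^-] = (2/1)[Mg^2+] = 2.120 × 10^-4 M.
Ksp = [Mg^2+][OH^-]^2
Ksp = 1.06 × 10^-4 × (2.120 × 10^-4)^2 = 4.76 × 10^-12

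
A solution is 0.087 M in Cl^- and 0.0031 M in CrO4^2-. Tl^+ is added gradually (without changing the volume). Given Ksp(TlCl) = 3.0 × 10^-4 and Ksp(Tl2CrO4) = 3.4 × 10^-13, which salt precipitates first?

Tl2CrO4

Each salt begins to precipitate when Q = Ksp, i.e. when [Tl^+] reaches its threshold.
For TlCl: 3.0 × 10^-4 = 0.087 × [Tl^+]  ⇒  [Tl^+] = 3.4 × 10^-3 M.
For Tl2CrO4: 3.4 × 10^-13 = 0.0031 × [Tl^+]^2  ⇒  [Tl^+] = 1.0 × 10^-5 M.
The salt with the lower threshold [Tl^+] precipitates first: Tl2CrO4.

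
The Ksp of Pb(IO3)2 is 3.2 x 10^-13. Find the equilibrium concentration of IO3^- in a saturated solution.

8.6 × 10^-5 M

Pb(IO3)2(s) <=> Pb^2+(aq) + 2 IO3^-(aq)
Ksp = [Pb^2+][IO3^-]^2
Let s = molar solubility. Then [Pb^2+] = s and [IO3^-] = 2s.
So Ksp = s × (2s)^2 = 4s^3
Solving, s = (3.2 x 10^-13/4)^(1/3) = 4.31 × 10^-5 M
[IO3^-] = 2s = 8.6 × 10^-5 M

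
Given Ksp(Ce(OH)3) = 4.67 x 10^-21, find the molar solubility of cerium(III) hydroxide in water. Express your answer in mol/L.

Ce(OH)3(s) ⇌ Ce^3+(aq) + 3 OH^-(aq)
Ksp = [Ce^3+][OH^-]^3
Let s = molar solubility. Then [Ce^3+] = s and [OH^-] = 3s.
So Ksp = s × (3s)^3 = 27s^4
s = (4.67 x 10^-21 / 27)^(1/4) = 3.63 × 10^-6 M

s = 3.63e-6 M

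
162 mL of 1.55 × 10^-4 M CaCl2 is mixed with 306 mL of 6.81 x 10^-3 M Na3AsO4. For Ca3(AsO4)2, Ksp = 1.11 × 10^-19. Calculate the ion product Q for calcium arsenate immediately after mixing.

Q ≈ 3.06e-18

Total volume = 162 + 306 = 468 mL.
[Ca^2+] = 1.55 × 10^-4 × (162/468) = 5.365 × 10^-5 M
[AsO4^3-] = 6.81 × 10^-3 × (306/468) = 4.453 × 10^-3 M
Ca3(AsO4)2(s) ⇌ 3 Ca^2+ + 2 AsO4^3-, so Q = [Ca^2+]^3[AsO4^3-]^2
Q = (5.365 × 10^-5)^3(4.453 × 10^-3)^2 = 3.06 × 10^-18
Q > Ksp, so Ca3(AsO4)2 will precipitate.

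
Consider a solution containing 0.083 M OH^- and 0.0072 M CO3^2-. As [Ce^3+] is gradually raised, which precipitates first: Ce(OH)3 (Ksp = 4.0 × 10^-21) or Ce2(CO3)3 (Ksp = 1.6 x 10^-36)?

Ce(OH)3

Each salt begins to precipitate when Q = Ksp, i.e. when [Ce^3+] reaches its threshold.
For Ce(OH)3: 4.0 × 10^-21 = (0.083)^3 × [Ce^3+]  ⇒  [Ce^3+] = 7.0 × 10^-18 M.
For Ce2(CO3)3: 1.6 x 10^-36 = (0.0072)^3 × [Ce^3+]^2  ⇒  [Ce^3+] = 2.1 × 10^-15 M.
The salt with the lower threshold [Ce^3+] precipitates first: Ce(OH)3.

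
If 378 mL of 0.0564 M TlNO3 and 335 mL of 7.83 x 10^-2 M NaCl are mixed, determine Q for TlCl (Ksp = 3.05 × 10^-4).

Total volume = 378 + 335 = 713 mL.
[Tl^+] = 5.64 x 10^-2 × (378/713) = 2.990 x 10^-2 M
[Cl^-] = 7.83 x 10^-2 × (335/713) = 3.679 x 10^-2 M
TlCl(s) ⇌ Tl^+(aq) + Cl^-(aq), so Q = [Tl^+][Cl^-]
Q = (2.990 × 10^-2)(3.679 × 10^-2) = 1.10 x 10^-3
Q > Ksp, so TlCl will precipitate.

Q = 1.10 × 10^-3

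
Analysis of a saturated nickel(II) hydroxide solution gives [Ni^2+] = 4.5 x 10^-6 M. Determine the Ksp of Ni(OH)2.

Ni(OH)2(s) <=> Ni^2+(aq) + 2 OH^-(aq)
Stoichiometry gives [OH^-] = (2/1)[Ni^2+] = 9.00 × 10^-6 M.
Ksp = [Ni^2+][OH^-]^2
Ksp = 4.5 × 10^-6 × (9.00 x 10^-6)^2 = 3.6 × 10^-16

Ksp ≈ 3.6e-16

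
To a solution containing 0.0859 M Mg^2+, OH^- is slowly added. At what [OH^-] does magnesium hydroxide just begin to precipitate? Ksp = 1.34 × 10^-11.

Mg(OH)2(s) ⇌ Mg^2+(aq) + 2 OH^-(aq)
Ksp = [Mg^2+][OH^-]^2
Precipitation begins when Q = Ksp. With [Mg^2+] = 0.0859 M:
1.34 × 10^-11 = (0.0859) × [OH^-]^2
[OH^-] = (1.34 × 10^-11 / 8.59 × 10^-2)^(1/2) = 1.25 x 10^-5 M

[OH^-] = 1.25 × 10^-5 M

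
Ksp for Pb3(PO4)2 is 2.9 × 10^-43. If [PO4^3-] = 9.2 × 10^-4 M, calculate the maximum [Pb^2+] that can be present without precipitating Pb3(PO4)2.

[Pb^2+] ≈ 7.0 × 10^-13 M

Pb3(PO4)2(s) ⇌ 3 Pb^2+(aq) + 2 PO4^3-(aq)
Ksp = [Pb^2+]^3[PO4^3-]^2
Precipitation begins when Q = Ksp. With [PO4^3-] = 9.2 × 10^-4 M:
2.9 × 10^-43 = (9.2 × 10^-4)^2 × [Pb^2+]^3
[Pb^2+] = (2.9 × 10^-43 / 8.46 × 10^-7)^(1/3) = 7.0 × 10^-13 M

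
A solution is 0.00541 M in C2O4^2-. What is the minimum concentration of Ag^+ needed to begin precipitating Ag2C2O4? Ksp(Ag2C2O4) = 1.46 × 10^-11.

[Ag^+] ≈ 5.19e-5 M

Ag2C2O4(s) <=> 2 Ag^+(aq) + C2O4^2-(aq)
Ksp = [Ag^+]^2[C2O4^2-]
Precipitation begins when Q = Ksp. With [C2O4^2-] = 0.00541 M:
1.46 × 10^-11 = (0.00541) × [Ag^+]^2
[Ag^+] = (1.46 × 10^-11 / 5.41 × 10^-3)^(1/2) = 5.19 x 10^-5 M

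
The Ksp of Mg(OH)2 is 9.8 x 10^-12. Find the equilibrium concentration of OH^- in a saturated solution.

2.7e-4 M

Mg(OH)2(s) ⇌ Mg^2+ + 2 OH^-
Ksp = [Mg^2+][OH^-]^2
If s mol/L of Mg(OH)2 dissolves, [Mg^2+] = s and [OH^-] = 2s.
Substituting: Ksp = s(2s)^2 = 4s^3
Solving, s = (9.8 x 10^-12/4)^(1/3) = 1.35 × 10^-4 M
[OH^-] = 2s = 2.7 × 10^-4 M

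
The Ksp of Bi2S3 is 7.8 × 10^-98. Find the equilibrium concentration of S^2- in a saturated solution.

Bi2S3(s) ⇌ 2 Bi^3+(aq) + 3 S^2-(aq)
Ksp = [Bi^3+]^2[S^2-]^3
With molar solubility s: [Bi^3+] = 2s, [S^2-] = 3s.
Substituting: Ksp = (2s)^2(3s)^3 = 108s^5
s^5 = 7.8 × 10^-98 / 108, so s = 1.49 x 10^-20 M
[S^2-] = 3s = 4.5 × 10^-20 M

4.5 × 10^-20 M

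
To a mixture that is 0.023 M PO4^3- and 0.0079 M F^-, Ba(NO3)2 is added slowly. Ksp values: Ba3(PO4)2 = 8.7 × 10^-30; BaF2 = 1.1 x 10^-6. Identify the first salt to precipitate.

Ba3(PO4)2

Each salt begins to precipitate when Q = Ksp, i.e. when [Ba^2+] reaches its threshold.
For Ba3(PO4)2: 8.7 × 10^-30 = (0.023)^2 × [Ba^2+]^3  ⇒  [Ba^2+] = 2.5 × 10^-9 M.
For BaF2: 1.1 x 10^-6 = (0.0079)^2 × [Ba^2+]  ⇒  [Ba^2+] = 1.8 × 10^-2 M.
The salt with the lower threshold [Ba^2+] precipitates first: Ba3(PO4)2.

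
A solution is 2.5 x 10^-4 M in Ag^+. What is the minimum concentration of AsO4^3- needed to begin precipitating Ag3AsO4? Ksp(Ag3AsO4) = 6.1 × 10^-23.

[AsO4^3-] ≈ 3.9 x 10^-12 M

Ag3AsO4(s) <=> 3 Ag^+(aq) + AsO4^3-(aq)
Ksp = [Ag^+]^3[AsO4^3-]
Precipitation begins when Q = Ksp. With [Ag^+] = 2.5 x 10^-4 M:
6.1 × 10^-23 = (2.5 x 10^-4)^3 × [AsO4^3-]
[AsO4^3-] = (6.1 × 10^-23 / 1.56 × 10^-11) = 3.9 × 10^-12 M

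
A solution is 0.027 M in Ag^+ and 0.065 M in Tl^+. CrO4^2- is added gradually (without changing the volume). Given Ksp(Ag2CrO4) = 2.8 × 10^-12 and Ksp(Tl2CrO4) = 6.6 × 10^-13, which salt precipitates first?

Each salt begins to precipitate when Q = Ksp, i.e. when [CrO4^2-] reaches its threshold.
For Ag2CrO4: 2.8 × 10^-12 = (0.027)^2 × [CrO4^2-]  ⇒  [CrO4^2-] = 3.8 x 10^-9 M.
For Tl2CrO4: 6.6 × 10^-13 = (0.065)^2 × [CrO4^2-]  ⇒  [CrO4^2-] = 1.6 × 10^-10 M.
The salt with the lower threshold [CrO4^2-] precipitates first: Tl2CrO4.

Tl2CrO4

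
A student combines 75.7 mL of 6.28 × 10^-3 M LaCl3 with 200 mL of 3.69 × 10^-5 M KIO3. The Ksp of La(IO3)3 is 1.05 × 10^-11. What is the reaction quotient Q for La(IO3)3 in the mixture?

Total volume = 75.7 + 200 = 275.7 mL.
[La^3+] = 6.28 x 10^-3 × (75.7/275.7) = 1.724 × 10^-3 M
[IO3^-] = 3.69 x 10^-5 × (200/275.7) = 2.677 x 10^-5 M
La(IO3)3(s) ⇌ La^3+ + 3 IO3^-, so Q = [La^3+][IO3^-]^3
Q = (1.724 x 10^-3)(2.677 x 10^-5)^3 = 3.31 × 10^-17
Q < Ksp, so no precipitate of La(IO3)3 forms.

3.31 × 10^-17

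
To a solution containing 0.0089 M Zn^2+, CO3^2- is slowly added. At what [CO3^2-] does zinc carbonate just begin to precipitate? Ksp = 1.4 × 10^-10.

ZnCO3(s) ⇌ Zn^2+(aq) + CO3^2-(aq)
Ksp = [Zn^2+][CO3^2-]
Precipitation begins when Q = Ksp. With [Zn^2+] = 0.0089 M:
1.4 × 10^-10 = (0.0089) × [CO3^2-]
[CO3^2-] = (1.4 × 10^-10 / 8.9 x 10^-3) = 1.6 x 10^-8 M

[CO3^2-] = 1.6e-8 M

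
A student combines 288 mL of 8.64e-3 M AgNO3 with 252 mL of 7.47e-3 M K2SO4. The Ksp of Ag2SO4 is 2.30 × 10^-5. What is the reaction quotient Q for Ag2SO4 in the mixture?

Q ≈ 7.40 × 10^-8

Total volume = 288 + 252 = 540 mL.
[Ag^+] = 8.64 × 10^-3 × (288/540) = 4.608 × 10^-3 M
[SO4^2-] = 7.47 × 10^-3 × (252/540) = 3.486 × 10^-3 M
Ag2SO4(s) ⇌ 2 Ag^+(aq) + SO4^2-(aq), so Q = [Ag^+]^2[SO4^2-]
Q = (4.608 × 10^-3)^2(3.486 x 10^-3) = 7.40 × 10^-8
Q < Ksp, so no precipitate of Ag2SO4 forms.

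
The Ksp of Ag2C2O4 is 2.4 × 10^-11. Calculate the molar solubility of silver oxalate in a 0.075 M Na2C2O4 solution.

Ag2C2O4(s) ⇌ 2 Ag^+(aq) + C2O4^2-(aq)
Ksp = [Ag^+]^2[C2O4^2-]
If s mol/L dissolves here, [Ag^+] = 2s, [C2O4^2-] = 0.075 + s ≈ 0.075 (common-ion effect: C2O4^2- is already 0.075 M).
Ksp ≈ (2s)^2 × 0.075
s = 8.9 x 10^-6 M
Check: s = 8.9 × 10^-6 ≪ 0.075, so the approximation is valid.

s ≈ 8.9e-6 M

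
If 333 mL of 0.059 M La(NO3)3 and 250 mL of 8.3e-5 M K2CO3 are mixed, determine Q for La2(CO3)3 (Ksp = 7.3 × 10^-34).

5.1 × 10^-17

Total volume = 333 + 250 = 583 mL.
[La^3+] = 5.9 × 10^-2 × (333/583) = 3.37 × 10^-2 M
[CO3^2-] = 8.3 × 10^-5 × (250/583) = 3.56 × 10^-5 M
La2(CO3)3(s) <=> 2 La^3+(aq) + 3 CO3^2-(aq), so Q = [La^3+]^2[CO3^2-]^3
Q = (3.37 × 10^-2)^2(3.56 × 10^-5)^3 = 5.1 × 10^-17
Q > Ksp, so La2(CO3)3 will precipitate.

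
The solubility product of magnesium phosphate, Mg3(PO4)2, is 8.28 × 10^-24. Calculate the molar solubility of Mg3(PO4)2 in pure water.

Mg3(PO4)2(s) <=> 3 Mg^2+(aq) + 2 PO4^3-(aq)
Ksp = [Mg^2+]^3[PO4^3-]^2
If s mol/L of Mg3(PO4)2 dissolves, [Mg^2+] = 3s and [PO4^3-] = 2s.
So Ksp = (3s)^3 × (2s)^2 = 108s^5
s = (8.28 × 10^-24 / 108)^(1/5) = 9.48 × 10^-6 M

s ≈ 9.48 × 10^-6 M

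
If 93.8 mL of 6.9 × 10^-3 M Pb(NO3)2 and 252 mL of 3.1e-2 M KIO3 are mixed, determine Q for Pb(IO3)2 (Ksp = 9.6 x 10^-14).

Q = 9.6e-7

Total volume = 93.8 + 252 = 345.8 mL.
[Pb^2+] = 6.9 x 10^-3 × (93.8/345.8) = 1.87 x 10^-3 M
[IO3^-] = 3.1 × 10^-2 × (252/345.8) = 2.26 x 10^-2 M
Pb(IO3)2(s) <=> Pb^2+(aq) + 2 IO3^-(aq), so Q = [Pb^2+][IO3^-]^2
Q = (1.87 x 10^-3)(2.26 x 10^-2)^2 = 9.6 × 10^-7
Q > Ksp, so Pb(IO3)2 will precipitate.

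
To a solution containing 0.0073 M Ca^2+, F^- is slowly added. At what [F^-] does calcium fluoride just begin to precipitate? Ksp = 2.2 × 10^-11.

[F^-] = 5.5e-5 M

CaF2(s) ⇌ Ca^2+(aq) + 2 F^-(aq)
Ksp = [Ca^2+][F^-]^2
Precipitation begins when Q = Ksp. With [Ca^2+] = 0.0073 M:
2.2 × 10^-11 = (0.0073) × [F^-]^2
[F^-] = (2.2 × 10^-11 / 7.3 × 10^-3)^(1/2) = 5.5 x 10^-5 M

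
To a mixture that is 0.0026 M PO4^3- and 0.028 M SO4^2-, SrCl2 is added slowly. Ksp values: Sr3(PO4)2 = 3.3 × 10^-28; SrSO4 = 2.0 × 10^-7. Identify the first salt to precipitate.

Sr3(PO4)2

Each salt begins to precipitate when Q = Ksp, i.e. when [Sr^2+] reaches its threshold.
For Sr3(PO4)2: 3.3 × 10^-28 = (0.0026)^2 × [Sr^2+]^3  ⇒  [Sr^2+] = 3.7 x 10^-8 M.
For SrSO4: 2.0 × 10^-7 = 0.028 × [Sr^2+]  ⇒  [Sr^2+] = 7.1 × 10^-6 M.
The salt with the lower threshold [Sr^2+] precipitates first: Sr3(PO4)2.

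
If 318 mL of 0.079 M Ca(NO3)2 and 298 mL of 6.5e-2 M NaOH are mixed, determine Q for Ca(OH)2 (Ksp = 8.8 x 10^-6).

Total volume = 318 + 298 = 616 mL.
[Ca^2+] = 7.9 x 10^-2 × (318/616) = 4.08 × 10^-2 M
[OH^-] = 6.5 x 10^-2 × (298/616) = 3.14 × 10^-2 M
Ca(OH)2(s) ⇌ Ca^2+ + 2 OH^-, so Q = [Ca^2+][OH^-]^2
Q = (4.08 × 10^-2)(3.14 x 10^-2)^2 = 4.0 × 10^-5
Q > Ksp, so Ca(OH)2 will precipitate.

4.0 x 10^-5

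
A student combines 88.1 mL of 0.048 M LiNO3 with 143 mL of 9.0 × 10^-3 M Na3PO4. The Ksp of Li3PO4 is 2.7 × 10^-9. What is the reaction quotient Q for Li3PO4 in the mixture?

3.4 × 10^-8

Total volume = 88.1 + 143 = 231.1 mL.
[Li^+] = 4.8 x 10^-2 × (88.1/231.1) = 1.83 × 10^-2 M
[PO4^3-] = 9.0 x 10^-3 × (143/231.1) = 5.57 × 10^-3 M
Li3PO4(s) ⇌ 3 Li^+ + PO4^3-, so Q = [Li^+]^3[PO4^3-]
Q = (1.83 x 10^-2)^3(5.57 × 10^-3) = 3.4 × 10^-8
Q > Ksp, so Li3PO4 will precipitate.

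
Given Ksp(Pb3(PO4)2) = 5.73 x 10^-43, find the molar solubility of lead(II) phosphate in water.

1.40 x 10^-9 M

Pb3(PO4)2(s) <=> 3 Pb^2+ + 2 PO4^3-
Ksp = [Pb^2+]^3[PO4^3-]^2
If s mol/L of Pb3(PO4)2 dissolves, [Pb^2+] = 3s and [PO4^3-] = 2s.
So Ksp = (3s)^3 × (2s)^2 = 108s^5
Solving, s = (5.73 x 10^-43/108)^(1/5) = 1.40 × 10^-9 M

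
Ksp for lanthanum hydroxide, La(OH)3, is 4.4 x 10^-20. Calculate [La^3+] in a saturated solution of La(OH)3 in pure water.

La(OH)3(s) ⇌ La^3+(aq) + 3 OH^-(aq)
Ksp = [La^3+][OH^-]^3
If s mol/L of La(OH)3 dissolves, [La^3+] = s and [OH^-] = 3s.
Substituting: Ksp = s(3s)^3 = 27s^4
Solving, s = (4.4 x 10^-20/27)^(1/4) = 6.35 × 10^-6 M
[La^3+] = s = 6.4 x 10^-6 M

[La^3+] ≈ 6.4e-6 M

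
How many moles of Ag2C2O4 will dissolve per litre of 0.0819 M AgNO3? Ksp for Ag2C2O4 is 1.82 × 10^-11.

Ag2C2O4(s) <=> 2 Ag^+(aq) + C2O4^2-(aq)
Ksp = [Ag^+]^2[C2O4^2-]
Let s be the molar solubility in this solution. [Ag^+] = 0.0819 + 2s ≈ 0.0819, [C2O4^2-] = s (common-ion effect: Ag^+ is already 0.0819 M).
Ksp ≈ (0.0819)^2 × s
s = 2.71 × 10^-9 M
Check: 2s = 5.4 x 10^-9 ≪ 0.0819, so the approximation is valid.

s = 2.71 x 10^-9 M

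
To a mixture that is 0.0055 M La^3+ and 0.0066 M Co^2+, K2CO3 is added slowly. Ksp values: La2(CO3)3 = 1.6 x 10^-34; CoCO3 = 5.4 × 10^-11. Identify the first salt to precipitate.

Precipitation of each salt starts when its ion product equals its Ksp.
For La2(CO3)3: 1.6 x 10^-34 = (0.0055)^2 × [CO3^2-]^3  ⇒  [CO3^2-] = 1.7 x 10^-10 M.
For CoCO3: 5.4 × 10^-11 = 0.0066 × [CO3^2-]  ⇒  [CO3^2-] = 8.2 × 10^-9 M.
The salt with the lower threshold [CO3^2-] precipitates first: La2(CO3)3.

La2(CO3)3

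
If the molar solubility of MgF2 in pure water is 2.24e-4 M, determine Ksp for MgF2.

Ksp = 4.50 × 10^-11

MgF2(s) ⇌ Mg^2+ + 2 F^-
Let s = molar solubility. Then [Mg^2+] = s and [F^-] = 2s.
Ksp = [Mg^2+][F^-]^2
Substituting: Ksp = s(2s)^2 = 4s^3
With s = 2.24 × 10^-4: Ksp = 4.50 × 10^-11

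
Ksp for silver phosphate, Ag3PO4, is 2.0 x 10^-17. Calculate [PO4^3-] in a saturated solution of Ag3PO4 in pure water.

Ag3PO4(s) ⇌ 3 Ag^+ + PO4^3-
Ksp = [Ag^+]^3[PO4^3-]
For each mole of Ag3PO4 that dissolves: [Ag^+] = 3s, [PO4^3-] = s.
Ksp = (3s)^3s = 27s^4
s^4 = 2.0 x 10^-17 / 27, so s = 2.93 × 10^-5 M
[PO4^3-] = s = 2.9 × 10^-5 M

[PO4^3-] = 2.9 × 10^-5 M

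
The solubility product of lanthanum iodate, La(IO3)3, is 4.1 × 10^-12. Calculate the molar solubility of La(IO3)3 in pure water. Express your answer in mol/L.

La(IO3)3(s) ⇌ La^3+(aq) + 3 IO3^-(aq)
Ksp = [La^3+][IO3^-]^3
With molar solubility s: [La^3+] = s, [IO3^-] = 3s.
So Ksp = s × (3s)^3 = 27s^4
Solving, s = (4.1 × 10^-12/27)^(1/4) = 6.2 × 10^-4 M

s ≈ 6.2 × 10^-4 M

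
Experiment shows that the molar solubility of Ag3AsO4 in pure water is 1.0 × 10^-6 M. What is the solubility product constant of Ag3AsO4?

Ag3AsO4(s) ⇌ 3 Ag^+(aq) + AsO4^3-(aq)
For each mole of Ag3AsO4 that dissolves: [Ag^+] = 3s, [AsO4^3-] = s.
Ksp = [Ag^+]^3[AsO4^3-]
Ksp = (3s)^3s = 27s^4
With s = 1.0 × 10^-6: Ksp = 2.7 × 10^-23

Ksp ≈ 2.7 × 10^-23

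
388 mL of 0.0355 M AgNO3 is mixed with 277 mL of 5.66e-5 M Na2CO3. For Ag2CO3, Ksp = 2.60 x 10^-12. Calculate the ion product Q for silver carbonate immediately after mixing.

Total volume = 388 + 277 = 665 mL.
[Ag^+] = 3.55 × 10^-2 × (388/665) = 2.071 x 10^-2 M
[CO3^2-] = 5.66 × 10^-5 × (277/665) = 2.358 x 10^-5 M
Ag2CO3(s) ⇌ 2 Ag^+(aq) + CO3^2-(aq), so Q = [Ag^+]^2[CO3^2-]
Q = (2.071 × 10^-2)^2(2.358 × 10^-5) = 1.01 × 10^-8
Q > Ksp, so Ag2CO3 will precipitate.

1.01 × 10^-8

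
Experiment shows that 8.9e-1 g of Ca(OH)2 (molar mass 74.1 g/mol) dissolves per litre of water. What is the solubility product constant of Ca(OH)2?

Molar solubility s = (8.9 × 10^-1 g/L) / (74.1 g/mol) = 1.20 × 10^-2 M.
Ca(OH)2(s) ⇌ Ca^2+(aq) + 2 OH^-(aq)
For each mole of Ca(OH)2 that dissolves: [Ca^2+] = s, [OH^-] = 2s.
Ksp = [Ca^2+][OH^-]^2
Ksp = s(2s)^2 = 4s^3
With s = 1.20 × 10^-2: Ksp = 6.9 × 10^-6

Ksp = 6.9 × 10^-6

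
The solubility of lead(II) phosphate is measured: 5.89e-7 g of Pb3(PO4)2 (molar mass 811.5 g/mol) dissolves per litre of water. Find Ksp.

Ksp ≈ 2.18e-44

Molar solubility s = (5.89 × 10^-7 g/L) / (811.5 g/mol) = 7.258 x 10^-10 M.
Pb3(PO4)2(s) <=> 3 Pb^2+ + 2 PO4^3-
With molar solubility s: [Pb^2+] = 3s, [PO4^3-] = 2s.
Ksp = [Pb^2+]^3[PO4^3-]^2
Ksp = (3s)^3(2s)^2 = 108s^5
Ksp = 108 × (7.258 x 10^-10)^5 = 2.18 x 10^-44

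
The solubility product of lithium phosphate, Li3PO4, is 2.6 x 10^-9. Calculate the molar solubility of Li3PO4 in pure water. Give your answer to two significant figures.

Li3PO4(s) ⇌ 3 Li^+(aq) + PO4^3-(aq)
Ksp = [Li^+]^3[PO4^3-]
If s mol/L of Li3PO4 dissolves, [Li^+] = 3s and [PO4^3-] = s.
So Ksp = (3s)^3 × s = 27s^4
s^4 = 2.6 x 10^-9 / 27, so s = 3.1 × 10^-3 M

3.1 × 10^-3 M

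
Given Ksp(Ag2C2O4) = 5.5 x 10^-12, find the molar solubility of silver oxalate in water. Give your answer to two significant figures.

Ag2C2O4(s) ⇌ 2 Ag^+(aq) + C2O4^2-(aq)
Ksp = [Ag^+]^2[C2O4^2-]
If s mol/L of Ag2C2O4 dissolves, [Ag^+] = 2s and [C2O4^2-] = s.
So Ksp = (2s)^2 × s = 4s^3
s^3 = 5.5 x 10^-12 / 4, so s = 1.1 × 10^-4 M

1.1e-4 M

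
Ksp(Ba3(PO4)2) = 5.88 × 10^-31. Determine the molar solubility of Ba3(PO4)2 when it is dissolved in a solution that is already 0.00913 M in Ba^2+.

Ba3(PO4)2(s) ⇌ 3 Ba^2+(aq) + 2 PO4^3-(aq)
Ksp = [Ba^2+]^3[PO4^3-]^2
If s mol/L dissolves here, [Ba^2+] = 0.00913 + 3s ≈ 0.00913, [PO4^3-] = 2s (since the Ba^2+ already present dominates).
Ksp ≈ (0.00913)^3 × (2s)^2
s = 4.39 × 10^-13 M
Check: 3s = 1.3 x 10^-12 ≪ 0.00913, so the approximation is valid.

4.39 × 10^-13 M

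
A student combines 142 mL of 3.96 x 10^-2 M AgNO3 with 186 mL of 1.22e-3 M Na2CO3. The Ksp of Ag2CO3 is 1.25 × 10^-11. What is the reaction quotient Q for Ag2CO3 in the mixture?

Q ≈ 2.03 x 10^-7

Total volume = 142 + 186 = 328 mL.
[Ag^+] = 3.96 x 10^-2 × (142/328) = 1.714 × 10^-2 M
[CO3^2-] = 1.22 x 10^-3 × (186/328) = 6.918 × 10^-4 M
Ag2CO3(s) ⇌ 2 Ag^+(aq) + CO3^2-(aq), so Q = [Ag^+]^2[CO3^2-]
Q = (1.714 × 10^-2)^2(6.918 × 10^-4) = 2.03 x 10^-7
Q > Ksp, so Ag2CO3 will precipitate.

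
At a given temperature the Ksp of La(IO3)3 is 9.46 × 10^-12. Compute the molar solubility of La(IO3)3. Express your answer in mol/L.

La(IO3)3(s) ⇌ La^3+(aq) + 3 IO3^-(aq)
Ksp = [La^3+][IO3^-]^3
For each mole of La(IO3)3 that dissolves: [La^3+] = s, [IO3^-] = 3s.
So Ksp = s × (3s)^3 = 27s^4
s = (9.46 × 10^-12 / 27)^(1/4) = 7.69 x 10^-4 M

7.69 × 10^-4 M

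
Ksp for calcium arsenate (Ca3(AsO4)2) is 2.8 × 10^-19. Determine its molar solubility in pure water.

s ≈ 7.6e-5 M

Ca3(AsO4)2(s) ⇌ 3 Ca^2+ + 2 AsO4^3-
Ksp = [Ca^2+]^3[AsO4^3-]^2
Let s = molar solubility. Then [Ca^2+] = 3s and [AsO4^3-] = 2s.
Ksp = (3s)^3(2s)^2 = 108s^5
Solving, s = (2.8 × 10^-19/108)^(1/5) = 7.6 × 10^-5 M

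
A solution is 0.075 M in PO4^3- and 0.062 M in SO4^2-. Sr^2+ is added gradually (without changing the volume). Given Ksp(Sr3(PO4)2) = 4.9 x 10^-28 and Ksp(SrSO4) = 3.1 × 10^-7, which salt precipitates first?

Each salt begins to precipitate when Q = Ksp, i.e. when [Sr^2+] reaches its threshold.
For Sr3(PO4)2: 4.9 x 10^-28 = (0.075)^2 × [Sr^2+]^3  ⇒  [Sr^2+] = 4.4 x 10^-9 M.
For SrSO4: 3.1 × 10^-7 = 0.062 × [Sr^2+]  ⇒  [Sr^2+] = 5.0 x 10^-6 M.
The salt with the lower threshold [Sr^2+] precipitates first: Sr3(PO4)2.

Sr3(PO4)2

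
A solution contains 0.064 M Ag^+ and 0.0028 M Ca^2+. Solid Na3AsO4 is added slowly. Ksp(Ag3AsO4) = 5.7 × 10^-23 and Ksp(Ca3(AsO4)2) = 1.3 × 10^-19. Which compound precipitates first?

Each salt begins to precipitate when Q = Ksp, i.e. when [AsO4^3-] reaches its threshold.
For Ag3AsO4: 5.7 × 10^-23 = (0.064)^3 × [AsO4^3-]  ⇒  [AsO4^3-] = 2.2 x 10^-19 M.
For Ca3(AsO4)2: 1.3 × 10^-19 = (0.0028)^3 × [AsO4^3-]^2  ⇒  [AsO4^3-] = 2.4 x 10^-6 M.
The salt with the lower threshold [AsO4^3-] precipitates first: Ag3AsO4.

Ag3AsO4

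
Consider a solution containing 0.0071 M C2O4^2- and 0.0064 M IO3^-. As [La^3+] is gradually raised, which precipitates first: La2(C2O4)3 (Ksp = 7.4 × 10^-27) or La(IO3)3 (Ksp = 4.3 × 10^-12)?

Precipitation of each salt starts when its ion product equals its Ksp.
For La2(C2O4)3: 7.4 × 10^-27 = (0.0071)^3 × [La^3+]^2  ⇒  [La^3+] = 1.4 × 10^-10 M.
For La(IO3)3: 4.3 × 10^-12 = (0.0064)^3 × [La^3+]  ⇒  [La^3+] = 1.6 × 10^-5 M.
The salt with the lower threshold [La^3+] precipitates first: La2(C2O4)3.

La2(C2O4)3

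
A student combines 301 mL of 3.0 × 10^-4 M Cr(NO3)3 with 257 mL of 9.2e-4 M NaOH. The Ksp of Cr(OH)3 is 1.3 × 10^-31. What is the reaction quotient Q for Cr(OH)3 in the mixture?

Total volume = 301 + 257 = 558 mL.
[Cr^3+] = 3.0 × 10^-4 × (301/558) = 1.62 × 10^-4 M
[OH^-] = 9.2 × 10^-4 × (257/558) = 4.24 × 10^-4 M
Cr(OH)3(s) ⇌ Cr^3+ + 3 OH^-, so Q = [Cr^3+][OH^-]^3
Q = (1.62 x 10^-4)(4.24 × 10^-4)^3 = 1.2 x 10^-14
Q > Ksp, so Cr(OH)3 will precipitate.

1.2 × 10^-14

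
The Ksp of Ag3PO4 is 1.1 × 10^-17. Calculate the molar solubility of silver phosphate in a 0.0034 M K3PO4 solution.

s ≈ 4.9 × 10^-6 M

Ag3PO4(s) ⇌ 3 Ag^+(aq) + PO4^3-(aq)
Ksp = [Ag^+]^3[PO4^3-]
If s mol/L dissolves here, [Ag^+] = 3s, [PO4^3-] = 0.0034 + s ≈ 0.0034 (since PO4^3- from K3PO4 dominates).
Ksp ≈ (3s)^3 × 0.0034
s = 4.9 × 10^-6 M
Check: s = 4.9 × 10^-6 ≪ 0.0034, so the approximation is valid.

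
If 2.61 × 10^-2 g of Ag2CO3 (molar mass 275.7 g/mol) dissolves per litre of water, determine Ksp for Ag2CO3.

Ksp ≈ 3.39 × 10^-12

Molar solubility s = (2.61 × 10^-2 g/L) / (275.7 g/mol) = 9.467 x 10^-5 M.
Ag2CO3(s) <=> 2 Ag^+ + CO3^2-
Let s = molar solubility. Then [Ag^+] = 2s and [CO3^2-] = s.
Ksp = [Ag^+]^2[CO3^2-]
Ksp = (2s)^2s = 4s^3
Ksp = 4 × (9.467 × 10^-5)^3 = 3.39 × 10^-12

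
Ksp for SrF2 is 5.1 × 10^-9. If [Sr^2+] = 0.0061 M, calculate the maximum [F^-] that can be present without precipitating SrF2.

SrF2(s) <=> Sr^2+(aq) + 2 F^-(aq)
Ksp = [Sr^2+][F^-]^2
Precipitation begins when Q = Ksp. With [Sr^2+] = 0.0061 M:
5.1 × 10^-9 = (0.0061) × [F^-]^2
[F^-] = (5.1 × 10^-9 / 6.1 x 10^-3)^(1/2) = 9.1 × 10^-4 M

[F^-] ≈ 9.1 × 10^-4 M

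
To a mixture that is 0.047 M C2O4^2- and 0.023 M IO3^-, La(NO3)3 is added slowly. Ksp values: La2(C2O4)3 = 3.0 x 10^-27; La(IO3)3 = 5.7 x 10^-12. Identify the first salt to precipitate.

La2(C2O4)3

Precipitation of each salt starts when its ion product equals its Ksp.
For La2(C2O4)3: 3.0 x 10^-27 = (0.047)^3 × [La^3+]^2  ⇒  [La^3+] = 5.4 × 10^-12 M.
For La(IO3)3: 5.7 x 10^-12 = (0.023)^3 × [La^3+]  ⇒  [La^3+] = 4.7 x 10^-7 M.
The salt with the lower threshold [La^3+] precipitates first: La2(C2O4)3.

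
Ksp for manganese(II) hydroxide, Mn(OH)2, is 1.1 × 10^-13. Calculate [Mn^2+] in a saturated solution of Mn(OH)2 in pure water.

[Mn^2+] ≈ 3.0 x 10^-5 M

Mn(OH)2(s) ⇌ Mn^2+ + 2 OH^-
Ksp = [Mn^2+][OH^-]^2
Let s = molar solubility. Then [Mn^2+] = s and [OH^-] = 2s.
Ksp = s(2s)^2 = 4s^3
s^3 = 1.1 × 10^-13 / 4, so s = 3.02 x 10^-5 M
[Mn^2+] = s = 3.0 x 10^-5 M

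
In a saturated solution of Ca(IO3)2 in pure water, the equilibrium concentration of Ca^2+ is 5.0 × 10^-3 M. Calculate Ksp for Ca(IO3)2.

Ca(IO3)2(s) <=> Ca^2+ + 2 IO3^-
Stoichiometry gives [IO3^-] = (2/1)[Ca^2+] = 1.00 x 10^-2 M.
Ksp = [Ca^2+][IO3^-]^2
Ksp = 5.0 x 10^-3 × (1.00 x 10^-2)^2 = 5.0 × 10^-7

Ksp ≈ 5.0 × 10^-7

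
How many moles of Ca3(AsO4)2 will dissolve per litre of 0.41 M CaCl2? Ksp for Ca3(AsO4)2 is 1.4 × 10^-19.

7.1 × 10^-10 M

Ca3(AsO4)2(s) ⇌ 3 Ca^2+ + 2 AsO4^3-
Ksp = [Ca^2+]^3[AsO4^3-]^2
Let s = moles of Ca3(AsO4)2 that dissolve per litre. [Ca^2+] = 0.41 + 3s ≈ 0.41, [AsO4^3-] = 2s (common-ion effect: Ca^2+ is already 0.41 M).
Ksp ≈ (0.41)^3 × (2s)^2
s = 7.1 x 10^-10 M
Check: 3s = 2.1 x 10^-9 ≪ 0.41, so the approximation is valid.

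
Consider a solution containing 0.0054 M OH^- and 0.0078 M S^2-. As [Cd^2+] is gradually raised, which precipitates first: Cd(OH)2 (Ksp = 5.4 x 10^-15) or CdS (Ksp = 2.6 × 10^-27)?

CdS

Precipitation of each salt starts when its ion product equals its Ksp.
For Cd(OH)2: 5.4 x 10^-15 = (0.0054)^2 × [Cd^2+]  ⇒  [Cd^2+] = 1.9 × 10^-10 M.
For CdS: 2.6 × 10^-27 = 0.0078 × [Cd^2+]  ⇒  [Cd^2+] = 3.3 x 10^-25 M.
The salt with the lower threshold [Cd^2+] precipitates first: CdS.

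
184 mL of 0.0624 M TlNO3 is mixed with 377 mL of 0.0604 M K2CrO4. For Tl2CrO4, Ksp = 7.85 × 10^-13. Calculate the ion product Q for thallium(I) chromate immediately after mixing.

Q ≈ 1.70 × 10^-5

Total volume = 184 + 377 = 561 mL.
[Tl^+] = 6.24 x 10^-2 × (184/561) = 2.047 x 10^-2 M
[CrO4^2-] = 6.04 x 10^-2 × (377/561) = 4.059 × 10^-2 M
Tl2CrO4(s) ⇌ 2 Tl^+ + CrO4^2-, so Q = [Tl^+]^2[CrO4^2-]
Q = (2.047 × 10^-2)^2(4.059 × 10^-2) = 1.70 × 10^-5
Q > Ksp, so Tl2CrO4 will precipitate.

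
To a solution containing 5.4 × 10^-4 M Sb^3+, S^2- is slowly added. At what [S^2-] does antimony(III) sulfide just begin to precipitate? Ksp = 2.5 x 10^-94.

Sb2S3(s) ⇌ 2 Sb^3+(aq) + 3 S^2-(aq)
Ksp = [Sb^3+]^2[S^2-]^3
Precipitation begins when Q = Ksp. With [Sb^3+] = 5.4 × 10^-4 M:
2.5 x 10^-94 = (5.4 × 10^-4)^2 × [S^2-]^3
[S^2-] = (2.5 x 10^-94 / 2.92 x 10^-7)^(1/3) = 9.5 × 10^-30 M

9.5 x 10^-30 M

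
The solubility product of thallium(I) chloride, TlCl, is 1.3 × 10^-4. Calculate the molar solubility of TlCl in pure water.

s = 1.1e-2 M

TlCl(s) ⇌ Tl^+ + Cl^-
Ksp = [Tl^+][Cl^-]
For each mole of TlCl that dissolves: [Tl^+] = s, [Cl^-] = s.
Ksp = (s)(s) = s^2
s = √(1.3 × 10^-4) = 1.1 × 10^-2 M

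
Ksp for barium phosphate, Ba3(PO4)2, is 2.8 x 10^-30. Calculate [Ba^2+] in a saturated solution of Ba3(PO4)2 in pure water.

Ba3(PO4)2(s) <=> 3 Ba^2+ + 2 PO4^3-
Ksp = [Ba^2+]^3[PO4^3-]^2
If s mol/L of Ba3(PO4)2 dissolves, [Ba^2+] = 3s and [PO4^3-] = 2s.
Substituting: Ksp = (3s)^3(2s)^2 = 108s^5
Solving, s = (2.8 x 10^-30/108)^(1/5) = 4.82 × 10^-7 M
[Ba^2+] = 3s = 1.4 x 10^-6 M

1.4e-6 M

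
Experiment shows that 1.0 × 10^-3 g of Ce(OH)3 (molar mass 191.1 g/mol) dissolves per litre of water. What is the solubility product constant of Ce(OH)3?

Ksp = 2.0e-20

Molar solubility s = (1.0 x 10^-3 g/L) / (191.1 g/mol) = 5.23 x 10^-6 M.
Ce(OH)3(s) <=> Ce^3+(aq) + 3 OH^-(aq)
Let s = molar solubility. Then [Ce^3+] = s and [OH^-] = 3s.
Ksp = [Ce^3+][OH^-]^3
Ksp = s(3s)^3 = 27s^4
Ksp = 27 × (5.23 × 10^-6)^4 = 2.0 × 10^-20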